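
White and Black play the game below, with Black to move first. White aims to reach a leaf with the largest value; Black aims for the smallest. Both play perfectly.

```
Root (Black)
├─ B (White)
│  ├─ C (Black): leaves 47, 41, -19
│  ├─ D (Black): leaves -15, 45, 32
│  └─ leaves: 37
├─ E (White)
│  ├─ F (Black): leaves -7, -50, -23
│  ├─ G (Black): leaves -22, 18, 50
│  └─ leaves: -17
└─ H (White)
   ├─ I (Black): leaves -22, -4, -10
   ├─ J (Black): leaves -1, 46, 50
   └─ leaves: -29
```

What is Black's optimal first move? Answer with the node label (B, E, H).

E

C (Black): min(47, 41, -19) = -19
D (Black): min(-15, 45, 32) = -15
B (White): max(-19, -15, 37) = 37
F (Black): min(-7, -50, -23) = -50
G (Black): min(-22, 18, 50) = -22
E (White): max(-50, -22, -17) = -17
I (Black): min(-22, -4, -10) = -22
J (Black): min(-1, 46, 50) = -1
H (White): max(-22, -1, -29) = -1
Root (Black): min(37, -17, -1) = -17
Black picks the child with the lowest value: E (value -17).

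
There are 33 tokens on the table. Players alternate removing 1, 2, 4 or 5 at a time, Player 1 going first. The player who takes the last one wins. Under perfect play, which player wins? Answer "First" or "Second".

Second

Mark each pile size as W (mover wins) or L (mover loses):
i:   0  1  2  3  4  5  6  7  8  9 10 11 12 13 14 15 16 17 18 19 20 21 22 23 24 25 26 27 28 29 30 31 32 33
     L  W  W  L  W  W  L  W  W  L  W  W  L  W  W  L  W  W  L  W  W  L  W  W  L  W  W  L  W  W  L  W  W  L
Position 33 is L, so the second player wins.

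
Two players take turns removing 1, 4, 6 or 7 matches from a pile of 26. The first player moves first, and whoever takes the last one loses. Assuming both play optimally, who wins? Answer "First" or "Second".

First

i:   0  1  2  3  4  5  6  7  8  9 10 11 12 13 14 15 16 17 18 19 20 21 22 23 24 25 26
     W  L  W  L  W  W  L  W  W  W  W  L  W  W  L  W  L  W  W  L  W  W  W  W  L  W  W
Position 26 is W, so the first player wins.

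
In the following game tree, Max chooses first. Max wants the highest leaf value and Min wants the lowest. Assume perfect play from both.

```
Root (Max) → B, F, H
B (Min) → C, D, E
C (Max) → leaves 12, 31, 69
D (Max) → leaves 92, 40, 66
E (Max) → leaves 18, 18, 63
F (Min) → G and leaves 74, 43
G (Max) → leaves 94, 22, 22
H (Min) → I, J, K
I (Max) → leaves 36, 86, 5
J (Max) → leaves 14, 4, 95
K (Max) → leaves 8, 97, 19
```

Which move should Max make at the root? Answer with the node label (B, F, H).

C (Max): max(12, 31, 69) = 69
D (Max): max(92, 40, 66) = 92
E (Max): max(18, 18, 63) = 63
B (Min): min(69, 92, 63) = 63
G (Max): max(94, 22, 22) = 94
F (Min): min(94, 74, 43) = 43
I (Max): max(36, 86, 5) = 86
J (Max): max(14, 4, 95) = 95
K (Max): max(8, 97, 19) = 97
H (Min): min(86, 95, 97) = 86
Root (Max): max(63, 43, 86) = 86
Max picks the child with the highest value: H (value 86).

H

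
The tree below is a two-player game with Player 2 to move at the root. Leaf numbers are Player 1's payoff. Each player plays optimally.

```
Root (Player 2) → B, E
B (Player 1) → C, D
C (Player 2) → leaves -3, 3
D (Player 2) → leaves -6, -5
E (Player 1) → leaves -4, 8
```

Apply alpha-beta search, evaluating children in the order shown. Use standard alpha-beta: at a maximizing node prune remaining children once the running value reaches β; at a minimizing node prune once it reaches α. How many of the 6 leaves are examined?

5

C [α=-∞,β=+∞]: v=-3
D [α=-3,β=+∞]: v=-6 after child 1 ≤ α → α-cutoff, skip 1
B [α=-∞,β=+∞]: v=-3
E [α=-∞,β=-3]: v=8
Root [α=-∞,β=+∞]: v=-3
Leaves evaluated: 5 of 6.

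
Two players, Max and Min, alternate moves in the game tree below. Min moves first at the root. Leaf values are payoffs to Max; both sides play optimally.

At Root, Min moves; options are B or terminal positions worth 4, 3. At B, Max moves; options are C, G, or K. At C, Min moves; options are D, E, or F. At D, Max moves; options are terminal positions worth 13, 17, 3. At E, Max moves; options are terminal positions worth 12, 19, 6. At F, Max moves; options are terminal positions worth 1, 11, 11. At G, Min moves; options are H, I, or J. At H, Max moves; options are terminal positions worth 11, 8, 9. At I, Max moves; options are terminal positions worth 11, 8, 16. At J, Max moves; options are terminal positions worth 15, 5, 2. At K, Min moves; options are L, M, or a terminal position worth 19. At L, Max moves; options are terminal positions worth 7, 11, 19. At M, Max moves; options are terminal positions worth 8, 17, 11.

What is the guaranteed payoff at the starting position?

3

D (Max): max(13, 17, 3) = 17
E (Max): max(12, 19, 6) = 19
F (Max): max(1, 11, 11) = 11
C (Min): min(17, 19, 11) = 11
H (Max): max(11, 8, 9) = 11
I (Max): max(11, 8, 16) = 16
J (Max): max(15, 5, 2) = 15
G (Min): min(11, 16, 15) = 11
L (Max): max(7, 11, 19) = 19
M (Max): max(8, 17, 11) = 17
K (Min): min(19, 17, 19) = 17
B (Max): max(11, 11, 17) = 17
Root (Min): min(17, 4, 3) = 3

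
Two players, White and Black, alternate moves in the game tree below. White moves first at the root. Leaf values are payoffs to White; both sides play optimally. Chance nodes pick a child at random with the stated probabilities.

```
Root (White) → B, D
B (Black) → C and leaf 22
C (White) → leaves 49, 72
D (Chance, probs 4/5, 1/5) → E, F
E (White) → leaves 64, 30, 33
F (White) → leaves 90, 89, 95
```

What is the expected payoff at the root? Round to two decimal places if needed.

C (White): max(49, 72) = 72
B (Black): min(72, 22) = 22
E (White): max(64, 30, 33) = 64
F (White): max(90, 89, 95) = 95
D (Chance): 4/5·64 + 1/5·95 = 70.2
Root (White): max(22, 70.2) = 70.2

70.2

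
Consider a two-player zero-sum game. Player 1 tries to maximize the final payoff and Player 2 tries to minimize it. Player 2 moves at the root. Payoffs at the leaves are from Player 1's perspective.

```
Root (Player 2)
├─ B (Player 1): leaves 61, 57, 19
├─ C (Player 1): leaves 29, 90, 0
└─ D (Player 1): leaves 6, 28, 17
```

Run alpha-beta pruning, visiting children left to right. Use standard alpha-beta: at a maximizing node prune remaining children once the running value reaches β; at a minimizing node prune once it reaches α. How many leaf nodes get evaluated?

8

B [α=-∞,β=+∞]: v=61
C [α=-∞,β=61]: v=90 after child 2 ≥ β → β-cutoff, skip 1
D [α=-∞,β=61]: v=28
Root [α=-∞,β=+∞]: v=28
Leaves evaluated: 8 of 9.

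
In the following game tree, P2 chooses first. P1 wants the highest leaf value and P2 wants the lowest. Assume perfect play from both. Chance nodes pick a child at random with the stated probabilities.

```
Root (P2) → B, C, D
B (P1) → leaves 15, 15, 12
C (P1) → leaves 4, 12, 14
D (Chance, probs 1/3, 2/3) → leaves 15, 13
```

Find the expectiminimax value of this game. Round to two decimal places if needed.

B (P1): max(15, 15, 12) = 15
C (P1): max(4, 12, 14) = 14
D (Chance): 1/3·15 + 2/3·13 = 13.67
Root (P2): min(15, 14, 13.67) = 13.67

13.67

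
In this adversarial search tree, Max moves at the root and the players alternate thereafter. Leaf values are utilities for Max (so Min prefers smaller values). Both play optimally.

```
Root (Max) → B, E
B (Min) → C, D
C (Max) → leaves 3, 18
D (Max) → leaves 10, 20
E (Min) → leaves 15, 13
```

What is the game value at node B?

18

C: max(3, 18) = 18
D: max(10, 20) = 20
B: min(18, 20) = 18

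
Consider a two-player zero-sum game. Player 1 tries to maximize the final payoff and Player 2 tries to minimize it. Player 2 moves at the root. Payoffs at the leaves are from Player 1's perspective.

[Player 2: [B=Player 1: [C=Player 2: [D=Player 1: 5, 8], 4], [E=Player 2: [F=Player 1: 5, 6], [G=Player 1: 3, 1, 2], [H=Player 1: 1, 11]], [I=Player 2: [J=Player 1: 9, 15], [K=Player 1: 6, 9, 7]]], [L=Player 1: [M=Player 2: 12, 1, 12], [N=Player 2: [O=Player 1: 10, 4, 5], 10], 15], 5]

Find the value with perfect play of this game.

D (Player 1): max(5, 8) = 8
C (Player 2): min(8, 4) = 4
F (Player 1): max(5, 6) = 6
G (Player 1): max(3, 1, 2) = 3
H (Player 1): max(1, 11) = 11
E (Player 2): min(6, 3, 11) = 3
J (Player 1): max(9, 15) = 15
K (Player 1): max(6, 9, 7) = 9
I (Player 2): min(15, 9) = 9
B (Player 1): max(4, 3, 9) = 9
M (Player 2): min(12, 1, 12) = 1
O (Player 1): max(10, 4, 5) = 10
N (Player 2): min(10, 10) = 10
L (Player 1): max(1, 10, 15) = 15
Root (Player 2): min(9, 15, 5) = 5

5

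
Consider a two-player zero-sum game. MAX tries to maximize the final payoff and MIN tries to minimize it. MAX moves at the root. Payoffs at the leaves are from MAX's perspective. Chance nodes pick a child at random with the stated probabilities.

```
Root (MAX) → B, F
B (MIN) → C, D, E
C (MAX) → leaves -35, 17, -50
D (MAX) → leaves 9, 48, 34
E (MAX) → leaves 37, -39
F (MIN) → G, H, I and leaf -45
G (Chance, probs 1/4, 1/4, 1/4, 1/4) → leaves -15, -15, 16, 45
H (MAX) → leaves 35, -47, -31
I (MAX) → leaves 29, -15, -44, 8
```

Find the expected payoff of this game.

17

C (MAX): max(-35, 17, -50) = 17
D (MAX): max(9, 48, 34) = 48
E (MAX): max(37, -39) = 37
B (MIN): min(17, 48, 37) = 17
G (Chance): 1/4·-15 + 1/4·-15 + 1/4·16 + 1/4·45 = 7.75
H (MAX): max(35, -47, -31) = 35
I (MAX): max(29, -15, -44, 8) = 29
F (MIN): min(7.75, 35, 29, -45) = -45
Root (MAX): max(17, -45) = 17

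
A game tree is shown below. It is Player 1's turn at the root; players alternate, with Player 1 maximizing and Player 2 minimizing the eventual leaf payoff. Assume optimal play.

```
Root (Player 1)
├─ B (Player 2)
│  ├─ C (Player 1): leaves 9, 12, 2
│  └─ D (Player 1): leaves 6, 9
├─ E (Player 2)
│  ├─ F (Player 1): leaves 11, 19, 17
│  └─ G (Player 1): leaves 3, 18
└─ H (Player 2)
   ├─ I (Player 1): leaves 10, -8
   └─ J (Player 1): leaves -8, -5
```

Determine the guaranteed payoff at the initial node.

18

C (Player 1): max(9, 12, 2) = 12
D (Player 1): max(6, 9) = 9
B (Player 2): min(12, 9) = 9
F (Player 1): max(11, 19, 17) = 19
G (Player 1): max(3, 18) = 18
E (Player 2): min(19, 18) = 18
I (Player 1): max(10, -8) = 10
J (Player 1): max(-8, -5) = -5
H (Player 2): min(10, -5) = -5
Root (Player 1): max(9, 18, -5) = 18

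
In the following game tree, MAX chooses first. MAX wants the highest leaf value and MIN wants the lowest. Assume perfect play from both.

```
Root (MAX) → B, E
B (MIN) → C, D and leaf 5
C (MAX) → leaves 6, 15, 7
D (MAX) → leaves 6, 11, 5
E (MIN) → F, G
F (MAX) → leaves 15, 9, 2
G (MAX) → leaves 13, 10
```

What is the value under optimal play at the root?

C (MAX): max(6, 15, 7) = 15
D (MAX): max(6, 11, 5) = 11
B (MIN): min(15, 11, 5) = 5
F (MAX): max(15, 9, 2) = 15
G (MAX): max(13, 10) = 13
E (MIN): min(15, 13) = 13
Root (MAX): max(5, 13) = 13

13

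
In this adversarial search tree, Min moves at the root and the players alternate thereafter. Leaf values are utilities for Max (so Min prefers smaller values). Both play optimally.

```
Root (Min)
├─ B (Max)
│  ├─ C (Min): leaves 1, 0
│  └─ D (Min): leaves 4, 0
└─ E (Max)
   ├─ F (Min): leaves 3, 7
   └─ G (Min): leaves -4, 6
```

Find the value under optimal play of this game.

C (Min): min(1, 0) = 0
D (Min): min(4, 0) = 0
B (Max): max(0, 0) = 0
F (Min): min(3, 7) = 3
G (Min): min(-4, 6) = -4
E (Max): max(3, -4) = 3
Root (Min): min(0, 3) = 0

0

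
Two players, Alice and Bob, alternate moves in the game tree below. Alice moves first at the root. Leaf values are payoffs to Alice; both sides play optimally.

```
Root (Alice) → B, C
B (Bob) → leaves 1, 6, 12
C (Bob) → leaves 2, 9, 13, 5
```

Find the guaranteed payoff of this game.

2

B (Bob): min(1, 6, 12) = 1
C (Bob): min(2, 9, 13, 5) = 2
Root (Alice): max(1, 2) = 2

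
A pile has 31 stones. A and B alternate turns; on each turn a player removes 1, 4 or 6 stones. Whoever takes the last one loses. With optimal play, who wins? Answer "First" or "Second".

W/L table (W = player to move can force a win):
i:   0  1  2  3  4  5  6  7  8  9 10 11 12 13 14 15 16 17 18 19 20 21 22 23 24 25 26 27 28 29 30 31
     W  L  W  L  W  W  L  W  L  W  W  L  W  L  W  W  L  W  L  W  W  L  W  L  W  W  L  W  L  W  W  L
Position 31 is L, so the second player wins.

Second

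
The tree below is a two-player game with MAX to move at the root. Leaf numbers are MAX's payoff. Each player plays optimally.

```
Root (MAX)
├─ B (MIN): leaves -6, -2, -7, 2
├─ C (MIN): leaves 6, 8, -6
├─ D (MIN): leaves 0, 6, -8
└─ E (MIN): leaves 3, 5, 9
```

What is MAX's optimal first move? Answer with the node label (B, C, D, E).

B (MIN): min(-6, -2, -7, 2) = -7
C (MIN): min(6, 8, -6) = -6
D (MIN): min(0, 6, -8) = -8
E (MIN): min(3, 5, 9) = 3
Root (MAX): max(-7, -6, -8, 3) = 3
MAX picks the child with the highest value: E (value 3).

E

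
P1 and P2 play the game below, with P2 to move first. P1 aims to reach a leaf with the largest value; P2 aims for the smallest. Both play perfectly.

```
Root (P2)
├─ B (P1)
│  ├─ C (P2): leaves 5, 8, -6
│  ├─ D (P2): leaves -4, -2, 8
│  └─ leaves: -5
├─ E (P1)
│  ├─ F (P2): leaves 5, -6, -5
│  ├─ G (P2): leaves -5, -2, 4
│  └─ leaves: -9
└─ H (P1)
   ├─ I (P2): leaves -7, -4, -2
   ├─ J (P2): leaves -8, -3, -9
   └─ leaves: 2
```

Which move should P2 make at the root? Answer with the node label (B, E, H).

C (P2): min(5, 8, -6) = -6
D (P2): min(-4, -2, 8) = -4
B (P1): max(-6, -4, -5) = -4
F (P2): min(5, -6, -5) = -6
G (P2): min(-5, -2, 4) = -5
E (P1): max(-6, -5, -9) = -5
I (P2): min(-7, -4, -2) = -7
J (P2): min(-8, -3, -9) = -9
H (P1): max(-7, -9, 2) = 2
Root (P2): min(-4, -5, 2) = -5
P2 picks the child with the lowest value: E (value -5).

E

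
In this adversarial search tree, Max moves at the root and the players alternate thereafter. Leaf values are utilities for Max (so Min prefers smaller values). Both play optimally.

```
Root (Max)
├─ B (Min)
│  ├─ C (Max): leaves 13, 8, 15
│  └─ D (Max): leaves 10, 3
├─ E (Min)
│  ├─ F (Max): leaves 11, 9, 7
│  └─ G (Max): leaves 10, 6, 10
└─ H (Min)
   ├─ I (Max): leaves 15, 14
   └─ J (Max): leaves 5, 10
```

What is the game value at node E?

10

F: max(11, 9, 7) = 11
G: max(10, 6, 10) = 10
E: min(11, 10) = 10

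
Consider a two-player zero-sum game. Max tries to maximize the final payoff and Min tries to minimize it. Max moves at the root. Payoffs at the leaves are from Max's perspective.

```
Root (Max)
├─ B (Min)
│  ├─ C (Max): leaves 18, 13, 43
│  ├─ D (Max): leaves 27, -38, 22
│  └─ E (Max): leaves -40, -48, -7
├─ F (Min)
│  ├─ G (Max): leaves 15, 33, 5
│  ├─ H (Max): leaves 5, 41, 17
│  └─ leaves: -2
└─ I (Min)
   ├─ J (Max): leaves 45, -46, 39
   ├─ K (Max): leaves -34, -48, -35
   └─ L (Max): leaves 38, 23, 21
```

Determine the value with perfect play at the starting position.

-2

C (Max): max(18, 13, 43) = 43
D (Max): max(27, -38, 22) = 27
E (Max): max(-40, -48, -7) = -7
B (Min): min(43, 27, -7) = -7
G (Max): max(15, 33, 5) = 33
H (Max): max(5, 41, 17) = 41
F (Min): min(33, 41, -2) = -2
J (Max): max(45, -46, 39) = 45
K (Max): max(-34, -48, -35) = -34
L (Max): max(38, 23, 21) = 38
I (Min): min(45, -34, 38) = -34
Root (Max): max(-7, -2, -34) = -2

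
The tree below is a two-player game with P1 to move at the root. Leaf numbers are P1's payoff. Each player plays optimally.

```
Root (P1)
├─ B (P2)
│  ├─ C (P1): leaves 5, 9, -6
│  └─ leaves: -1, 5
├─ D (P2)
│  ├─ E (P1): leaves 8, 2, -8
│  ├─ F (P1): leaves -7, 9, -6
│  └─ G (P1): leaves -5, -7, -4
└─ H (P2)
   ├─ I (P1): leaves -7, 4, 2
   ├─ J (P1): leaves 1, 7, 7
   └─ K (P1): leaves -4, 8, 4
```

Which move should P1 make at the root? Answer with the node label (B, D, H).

C (P1): max(5, 9, -6) = 9
B (P2): min(9, -1, 5) = -1
E (P1): max(8, 2, -8) = 8
F (P1): max(-7, 9, -6) = 9
G (P1): max(-5, -7, -4) = -4
D (P2): min(8, 9, -4) = -4
I (P1): max(-7, 4, 2) = 4
J (P1): max(1, 7, 7) = 7
K (P1): max(-4, 8, 4) = 8
H (P2): min(4, 7, 8) = 4
Root (P1): max(-1, -4, 4) = 4
P1 picks the child with the highest value: H (value 4).

H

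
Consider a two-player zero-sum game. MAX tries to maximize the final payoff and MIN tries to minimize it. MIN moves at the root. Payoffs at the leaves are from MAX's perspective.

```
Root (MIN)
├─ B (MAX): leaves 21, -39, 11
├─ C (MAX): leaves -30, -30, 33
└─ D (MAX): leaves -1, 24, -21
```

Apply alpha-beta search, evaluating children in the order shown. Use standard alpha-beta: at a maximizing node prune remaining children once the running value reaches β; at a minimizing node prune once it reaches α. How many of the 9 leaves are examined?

B [α=-∞,β=+∞]: v=21
C [α=-∞,β=21]: v=33
D [α=-∞,β=21]: v=24 after child 2 ≥ β → β-cutoff, skip 1
Root [α=-∞,β=+∞]: v=21
Leaves evaluated: 8 of 9.

8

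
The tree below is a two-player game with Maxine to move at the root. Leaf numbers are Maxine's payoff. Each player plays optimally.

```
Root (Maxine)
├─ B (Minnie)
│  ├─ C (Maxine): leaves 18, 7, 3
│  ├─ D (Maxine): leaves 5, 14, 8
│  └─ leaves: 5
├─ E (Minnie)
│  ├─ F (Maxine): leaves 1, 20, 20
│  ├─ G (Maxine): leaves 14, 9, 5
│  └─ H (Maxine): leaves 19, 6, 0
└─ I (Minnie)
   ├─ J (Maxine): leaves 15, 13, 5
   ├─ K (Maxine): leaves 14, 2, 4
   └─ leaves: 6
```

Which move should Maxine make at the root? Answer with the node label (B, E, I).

E

C (Maxine): max(18, 7, 3) = 18
D (Maxine): max(5, 14, 8) = 14
B (Minnie): min(18, 14, 5) = 5
F (Maxine): max(1, 20, 20) = 20
G (Maxine): max(14, 9, 5) = 14
H (Maxine): max(19, 6, 0) = 19
E (Minnie): min(20, 14, 19) = 14
J (Maxine): max(15, 13, 5) = 15
K (Maxine): max(14, 2, 4) = 14
I (Minnie): min(15, 14, 6) = 6
Root (Maxine): max(5, 14, 6) = 14
Maxine picks the child with the highest value: E (value 14).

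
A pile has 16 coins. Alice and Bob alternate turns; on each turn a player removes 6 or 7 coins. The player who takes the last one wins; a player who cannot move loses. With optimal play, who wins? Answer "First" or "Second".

Second

Mark each pile size as W (mover wins) or L (mover loses):
i:   0  1  2  3  4  5  6  7  8  9 10 11 12 13 14 15 16
     L  L  L  L  L  L  W  W  W  W  W  W  W  L  L  L  L
Position 16 is L, so the second player wins.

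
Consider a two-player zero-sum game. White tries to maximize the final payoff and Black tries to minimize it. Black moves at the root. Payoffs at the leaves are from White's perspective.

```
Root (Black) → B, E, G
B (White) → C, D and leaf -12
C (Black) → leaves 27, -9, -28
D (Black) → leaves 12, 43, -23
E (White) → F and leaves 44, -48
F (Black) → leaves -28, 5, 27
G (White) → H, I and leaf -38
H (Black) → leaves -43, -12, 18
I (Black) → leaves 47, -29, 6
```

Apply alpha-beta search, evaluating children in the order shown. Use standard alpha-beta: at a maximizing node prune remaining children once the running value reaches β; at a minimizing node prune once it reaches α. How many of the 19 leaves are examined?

18

C [α=-∞,β=+∞]: v=-28
D [α=-28,β=+∞]: v=-23
B [α=-∞,β=+∞]: v=-12
F [α=-∞,β=-12]: v=-28
E [α=-∞,β=-12]: v=44 after child 2 ≥ β → β-cutoff, skip 1
H [α=-∞,β=-12]: v=-43
I [α=-43,β=-12]: v=-29
G [α=-∞,β=-12]: v=-29
Root [α=-∞,β=+∞]: v=-29
Leaves evaluated: 18 of 19.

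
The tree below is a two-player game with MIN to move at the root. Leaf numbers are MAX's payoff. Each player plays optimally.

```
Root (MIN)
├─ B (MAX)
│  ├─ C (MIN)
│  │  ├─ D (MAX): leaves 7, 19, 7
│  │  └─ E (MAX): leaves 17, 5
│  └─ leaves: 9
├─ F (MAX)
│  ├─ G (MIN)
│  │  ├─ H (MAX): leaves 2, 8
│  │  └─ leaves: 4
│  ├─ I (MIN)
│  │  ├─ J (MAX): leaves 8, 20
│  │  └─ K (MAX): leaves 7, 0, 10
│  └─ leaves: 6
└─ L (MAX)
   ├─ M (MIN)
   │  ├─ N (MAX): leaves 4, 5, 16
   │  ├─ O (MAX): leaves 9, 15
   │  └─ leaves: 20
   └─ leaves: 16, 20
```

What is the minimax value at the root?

D (MAX): max(7, 19, 7) = 19
E (MAX): max(17, 5) = 17
C (MIN): min(19, 17) = 17
B (MAX): max(17, 9) = 17
H (MAX): max(2, 8) = 8
G (MIN): min(8, 4) = 4
J (MAX): max(8, 20) = 20
K (MAX): max(7, 0, 10) = 10
I (MIN): min(20, 10) = 10
F (MAX): max(4, 10, 6) = 10
N (MAX): max(4, 5, 16) = 16
O (MAX): max(9, 15) = 15
M (MIN): min(16, 15, 20) = 15
L (MAX): max(15, 16, 20) = 20
Root (MIN): min(17, 10, 20) = 10

10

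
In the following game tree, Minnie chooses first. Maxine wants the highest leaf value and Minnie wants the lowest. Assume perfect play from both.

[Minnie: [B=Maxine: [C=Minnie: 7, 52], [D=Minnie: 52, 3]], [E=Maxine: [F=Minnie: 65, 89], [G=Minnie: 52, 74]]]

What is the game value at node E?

65

F: min(65, 89) = 65
G: min(52, 74) = 52
E: max(65, 52) = 65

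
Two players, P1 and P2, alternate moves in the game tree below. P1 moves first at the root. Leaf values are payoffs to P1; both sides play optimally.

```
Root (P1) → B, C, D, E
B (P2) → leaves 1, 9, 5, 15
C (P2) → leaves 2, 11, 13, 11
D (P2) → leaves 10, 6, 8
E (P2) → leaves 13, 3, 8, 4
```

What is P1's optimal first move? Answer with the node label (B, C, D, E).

D

B (P2): min(1, 9, 5, 15) = 1
C (P2): min(2, 11, 13, 11) = 2
D (P2): min(10, 6, 8) = 6
E (P2): min(13, 3, 8, 4) = 3
Root (P1): max(1, 2, 6, 3) = 6
P1 picks the child with the highest value: D (value 6).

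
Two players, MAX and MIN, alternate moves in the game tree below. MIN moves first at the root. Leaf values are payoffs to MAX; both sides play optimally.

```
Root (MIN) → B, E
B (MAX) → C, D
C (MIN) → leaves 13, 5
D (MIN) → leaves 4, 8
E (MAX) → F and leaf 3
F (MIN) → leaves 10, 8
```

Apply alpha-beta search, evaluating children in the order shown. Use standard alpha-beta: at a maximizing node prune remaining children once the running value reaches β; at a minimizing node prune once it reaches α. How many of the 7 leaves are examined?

C [α=-∞,β=+∞]: v=5
D [α=5,β=+∞]: v=4 after child 1 ≤ α → α-cutoff, skip 1
B [α=-∞,β=+∞]: v=5
F [α=-∞,β=5]: v=8
E [α=-∞,β=5]: v=8 after child 1 ≥ β → β-cutoff, skip 1
Root [α=-∞,β=+∞]: v=5
Leaves evaluated: 5 of 7.

5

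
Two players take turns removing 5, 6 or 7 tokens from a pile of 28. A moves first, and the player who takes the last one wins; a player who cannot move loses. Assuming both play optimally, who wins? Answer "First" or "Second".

Second

i:   0  1  2  3  4  5  6  7  8  9 10 11 12 13 14 15 16 17 18 19 20 21 22 23 24 25 26 27 28
     L  L  L  L  L  W  W  W  W  W  W  W  L  L  L  L  L  W  W  W  W  W  W  W  L  L  L  L  L
Position 28 is L, so the second player wins.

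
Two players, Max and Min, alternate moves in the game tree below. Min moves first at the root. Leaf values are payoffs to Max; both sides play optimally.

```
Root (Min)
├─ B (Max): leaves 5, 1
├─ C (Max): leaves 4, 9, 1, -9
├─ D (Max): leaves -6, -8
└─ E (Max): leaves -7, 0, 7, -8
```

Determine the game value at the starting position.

-6

B (Max): max(5, 1) = 5
C (Max): max(4, 9, 1, -9) = 9
D (Max): max(-6, -8) = -6
E (Max): max(-7, 0, 7, -8) = 7
Root (Min): min(5, 9, -6, 7) = -6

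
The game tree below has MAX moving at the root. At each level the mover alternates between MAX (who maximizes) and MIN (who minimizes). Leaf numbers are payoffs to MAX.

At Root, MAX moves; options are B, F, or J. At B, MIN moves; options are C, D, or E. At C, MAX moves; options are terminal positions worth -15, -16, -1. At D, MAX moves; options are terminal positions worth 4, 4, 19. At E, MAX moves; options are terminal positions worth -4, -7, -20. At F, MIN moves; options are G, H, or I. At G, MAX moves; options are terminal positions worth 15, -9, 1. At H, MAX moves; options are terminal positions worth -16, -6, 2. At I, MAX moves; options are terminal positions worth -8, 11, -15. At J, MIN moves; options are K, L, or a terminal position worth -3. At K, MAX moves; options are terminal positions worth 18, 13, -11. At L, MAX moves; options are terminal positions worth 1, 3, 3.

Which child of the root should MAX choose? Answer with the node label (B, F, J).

C (MAX): max(-15, -16, -1) = -1
D (MAX): max(4, 4, 19) = 19
E (MAX): max(-4, -7, -20) = -4
B (MIN): min(-1, 19, -4) = -4
G (MAX): max(15, -9, 1) = 15
H (MAX): max(-16, -6, 2) = 2
I (MAX): max(-8, 11, -15) = 11
F (MIN): min(15, 2, 11) = 2
K (MAX): max(18, 13, -11) = 18
L (MAX): max(1, 3, 3) = 3
J (MIN): min(18, 3, -3) = -3
Root (MAX): max(-4, 2, -3) = 2
MAX picks the child with the highest value: F (value 2).

F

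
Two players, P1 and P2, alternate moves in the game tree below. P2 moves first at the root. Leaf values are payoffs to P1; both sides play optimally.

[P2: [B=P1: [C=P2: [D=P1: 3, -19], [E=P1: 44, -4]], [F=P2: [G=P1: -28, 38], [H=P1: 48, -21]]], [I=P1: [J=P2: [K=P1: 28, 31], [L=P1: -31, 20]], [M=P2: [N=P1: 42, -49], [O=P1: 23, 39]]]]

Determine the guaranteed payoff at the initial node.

38

D (P1): max(3, -19) = 3
E (P1): max(44, -4) = 44
C (P2): min(3, 44) = 3
G (P1): max(-28, 38) = 38
H (P1): max(48, -21) = 48
F (P2): min(38, 48) = 38
B (P1): max(3, 38) = 38
K (P1): max(28, 31) = 31
L (P1): max(-31, 20) = 20
J (P2): min(31, 20) = 20
N (P1): max(42, -49) = 42
O (P1): max(23, 39) = 39
M (P2): min(42, 39) = 39
I (P1): max(20, 39) = 39
Root (P2): min(38, 39) = 38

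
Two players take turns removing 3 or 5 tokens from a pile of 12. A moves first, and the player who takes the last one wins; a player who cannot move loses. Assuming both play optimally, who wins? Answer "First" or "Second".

First

Positions where the player to move wins (W) vs loses (L):
i:   0  1  2  3  4  5  6  7  8  9 10 11 12
     L  L  L  W  W  W  W  W  L  L  L  W  W
Position 12 is W, so the first player wins.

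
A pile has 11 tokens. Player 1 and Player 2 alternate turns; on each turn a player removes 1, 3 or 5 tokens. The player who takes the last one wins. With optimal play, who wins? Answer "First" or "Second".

Positions where the player to move wins (W) vs loses (L):
i:   0  1  2  3  4  5  6  7  8  9 10 11
     L  W  L  W  L  W  L  W  L  W  L  W
Position 11 is W, so the first player wins.

First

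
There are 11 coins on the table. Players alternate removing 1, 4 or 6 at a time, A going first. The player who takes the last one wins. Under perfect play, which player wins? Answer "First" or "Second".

First

Compute winning (W) and losing (L) positions by backward induction:
i:   0  1  2  3  4  5  6  7  8  9 10 11
     L  W  L  W  W  L  W  L  W  W  L  W
Position 11 is W, so the first player wins.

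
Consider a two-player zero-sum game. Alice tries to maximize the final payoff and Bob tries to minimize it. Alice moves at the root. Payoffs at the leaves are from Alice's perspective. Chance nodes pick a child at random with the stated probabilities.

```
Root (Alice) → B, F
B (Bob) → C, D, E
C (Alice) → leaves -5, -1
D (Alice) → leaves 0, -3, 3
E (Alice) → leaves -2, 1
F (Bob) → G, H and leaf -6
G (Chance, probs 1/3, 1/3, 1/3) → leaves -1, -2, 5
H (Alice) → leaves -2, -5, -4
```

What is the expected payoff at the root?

-1

C (Alice): max(-5, -1) = -1
D (Alice): max(0, -3, 3) = 3
E (Alice): max(-2, 1) = 1
B (Bob): min(-1, 3, 1) = -1
G (Chance): 1/3·-1 + 1/3·-2 + 1/3·5 = 0.67
H (Alice): max(-2, -5, -4) = -2
F (Bob): min(0.67, -2, -6) = -6
Root (Alice): max(-1, -6) = -1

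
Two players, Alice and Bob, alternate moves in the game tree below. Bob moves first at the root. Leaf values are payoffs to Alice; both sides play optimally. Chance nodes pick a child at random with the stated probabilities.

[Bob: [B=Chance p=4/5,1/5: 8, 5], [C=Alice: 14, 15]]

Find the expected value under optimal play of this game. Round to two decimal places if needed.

B (Chance): 4/5·8 + 1/5·5 = 7.4
C (Alice): max(14, 15) = 15
Root (Bob): min(7.4, 15) = 7.4

7.4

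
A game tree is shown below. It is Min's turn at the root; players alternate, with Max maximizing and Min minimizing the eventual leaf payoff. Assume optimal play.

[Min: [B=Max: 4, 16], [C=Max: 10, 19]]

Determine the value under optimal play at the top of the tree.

16

B (Max): max(4, 16) = 16
C (Max): max(10, 19) = 19
Root (Min): min(16, 19) = 16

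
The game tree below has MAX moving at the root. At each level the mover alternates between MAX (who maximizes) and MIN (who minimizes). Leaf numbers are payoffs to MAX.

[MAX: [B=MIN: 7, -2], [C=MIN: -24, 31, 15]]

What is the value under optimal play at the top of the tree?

B (MIN): min(7, -2) = -2
C (MIN): min(-24, 31, 15) = -24
Root (MAX): max(-2, -24) = -2

-2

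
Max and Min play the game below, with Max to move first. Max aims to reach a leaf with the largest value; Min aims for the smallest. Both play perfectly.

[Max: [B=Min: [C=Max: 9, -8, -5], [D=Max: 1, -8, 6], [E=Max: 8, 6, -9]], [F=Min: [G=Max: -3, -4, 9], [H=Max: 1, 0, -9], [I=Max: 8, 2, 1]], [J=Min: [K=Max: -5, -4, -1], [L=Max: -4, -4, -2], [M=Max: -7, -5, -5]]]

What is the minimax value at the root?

6

C (Max): max(9, -8, -5) = 9
D (Max): max(1, -8, 6) = 6
E (Max): max(8, 6, -9) = 8
B (Min): min(9, 6, 8) = 6
G (Max): max(-3, -4, 9) = 9
H (Max): max(1, 0, -9) = 1
I (Max): max(8, 2, 1) = 8
F (Min): min(9, 1, 8) = 1
K (Max): max(-5, -4, -1) = -1
L (Max): max(-4, -4, -2) = -2
M (Max): max(-7, -5, -5) = -5
J (Min): min(-1, -2, -5) = -5
Root (Max): max(6, 1, -5) = 6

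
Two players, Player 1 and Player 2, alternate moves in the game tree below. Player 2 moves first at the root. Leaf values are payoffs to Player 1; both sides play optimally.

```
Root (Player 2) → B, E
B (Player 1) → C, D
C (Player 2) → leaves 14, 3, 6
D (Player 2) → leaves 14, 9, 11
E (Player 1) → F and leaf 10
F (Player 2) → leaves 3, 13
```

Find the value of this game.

9

C (Player 2): min(14, 3, 6) = 3
D (Player 2): min(14, 9, 11) = 9
B (Player 1): max(3, 9) = 9
F (Player 2): min(3, 13) = 3
E (Player 1): max(3, 10) = 10
Root (Player 2): min(9, 10) = 9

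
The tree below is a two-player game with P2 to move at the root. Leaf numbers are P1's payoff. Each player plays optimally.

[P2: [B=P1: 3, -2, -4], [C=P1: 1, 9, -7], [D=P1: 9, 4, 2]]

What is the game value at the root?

B (P1): max(3, -2, -4) = 3
C (P1): max(1, 9, -7) = 9
D (P1): max(9, 4, 2) = 9
Root (P2): min(3, 9, 9) = 3

3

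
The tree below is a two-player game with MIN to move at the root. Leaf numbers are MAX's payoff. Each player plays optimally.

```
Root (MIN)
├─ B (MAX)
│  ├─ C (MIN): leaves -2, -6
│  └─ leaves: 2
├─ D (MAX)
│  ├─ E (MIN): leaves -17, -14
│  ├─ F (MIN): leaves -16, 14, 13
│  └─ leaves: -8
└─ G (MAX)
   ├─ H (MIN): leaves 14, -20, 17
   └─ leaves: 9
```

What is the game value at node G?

9

H: min(14, -20, 17) = -20
G: max(-20, 9) = 9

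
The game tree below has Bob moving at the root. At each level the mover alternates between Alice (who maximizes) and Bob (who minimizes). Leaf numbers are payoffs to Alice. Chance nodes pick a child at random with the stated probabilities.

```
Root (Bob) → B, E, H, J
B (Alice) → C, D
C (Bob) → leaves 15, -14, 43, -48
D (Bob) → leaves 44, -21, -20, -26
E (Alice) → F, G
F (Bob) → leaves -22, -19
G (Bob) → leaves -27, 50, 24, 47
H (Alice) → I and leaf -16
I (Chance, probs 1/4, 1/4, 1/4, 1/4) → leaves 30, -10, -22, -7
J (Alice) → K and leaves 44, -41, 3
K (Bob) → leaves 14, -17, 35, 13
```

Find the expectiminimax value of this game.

-26

C (Bob): min(15, -14, 43, -48) = -48
D (Bob): min(44, -21, -20, -26) = -26
B (Alice): max(-48, -26) = -26
F (Bob): min(-22, -19) = -22
G (Bob): min(-27, 50, 24, 47) = -27
E (Alice): max(-22, -27) = -22
I (Chance): 1/4·30 + 1/4·-10 + 1/4·-22 + 1/4·-7 = -2.25
H (Alice): max(-2.25, -16) = -2.25
K (Bob): min(14, -17, 35, 13) = -17
J (Alice): max(-17, 44, -41, 3) = 44
Root (Bob): min(-26, -22, -2.25, 44) = -26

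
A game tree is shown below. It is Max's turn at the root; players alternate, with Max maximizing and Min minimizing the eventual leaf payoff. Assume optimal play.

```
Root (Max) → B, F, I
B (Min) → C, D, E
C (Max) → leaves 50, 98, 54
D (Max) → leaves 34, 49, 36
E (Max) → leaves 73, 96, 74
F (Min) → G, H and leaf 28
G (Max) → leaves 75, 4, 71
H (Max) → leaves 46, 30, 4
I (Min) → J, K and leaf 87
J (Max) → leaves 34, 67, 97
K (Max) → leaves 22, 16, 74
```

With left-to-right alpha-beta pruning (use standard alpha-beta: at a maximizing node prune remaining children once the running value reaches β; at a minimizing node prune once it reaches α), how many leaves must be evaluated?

C [α=-∞,β=+∞]: v=98
D [α=-∞,β=98]: v=49
E [α=-∞,β=49]: v=73 after child 1 ≥ β → β-cutoff, skip 2
B [α=-∞,β=+∞]: v=49
G [α=49,β=+∞]: v=75
H [α=49,β=75]: v=46
F [α=49,β=+∞]: v=46 after child 2 ≤ α → α-cutoff, skip 1
J [α=49,β=+∞]: v=97
K [α=49,β=97]: v=74
I [α=49,β=+∞]: v=74
Root [α=-∞,β=+∞]: v=74
Leaves evaluated: 20 of 23.

20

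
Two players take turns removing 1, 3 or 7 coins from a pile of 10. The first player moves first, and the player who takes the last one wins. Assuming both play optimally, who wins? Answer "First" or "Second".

i:   0  1  2  3  4  5  6  7  8  9 10
     L  W  L  W  L  W  L  W  L  W  L
Position 10 is L, so the second player wins.

Second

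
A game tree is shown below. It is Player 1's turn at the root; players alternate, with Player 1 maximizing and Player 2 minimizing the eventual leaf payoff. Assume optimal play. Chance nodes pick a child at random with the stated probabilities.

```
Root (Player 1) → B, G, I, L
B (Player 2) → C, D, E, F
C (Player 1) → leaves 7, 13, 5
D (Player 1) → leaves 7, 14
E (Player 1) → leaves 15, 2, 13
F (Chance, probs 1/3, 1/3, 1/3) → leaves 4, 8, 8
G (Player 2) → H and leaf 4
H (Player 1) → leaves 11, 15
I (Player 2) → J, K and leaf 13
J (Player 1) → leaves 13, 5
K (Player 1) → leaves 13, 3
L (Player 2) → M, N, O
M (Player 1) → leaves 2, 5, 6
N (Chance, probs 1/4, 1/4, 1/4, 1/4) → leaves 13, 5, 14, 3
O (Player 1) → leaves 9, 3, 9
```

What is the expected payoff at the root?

13

C (Player 1): max(7, 13, 5) = 13
D (Player 1): max(7, 14) = 14
E (Player 1): max(15, 2, 13) = 15
F (Chance): 1/3·4 + 1/3·8 + 1/3·8 = 6.67
B (Player 2): min(13, 14, 15, 6.67) = 6.67
H (Player 1): max(11, 15) = 15
G (Player 2): min(15, 4) = 4
J (Player 1): max(13, 5) = 13
K (Player 1): max(13, 3) = 13
I (Player 2): min(13, 13, 13) = 13
M (Player 1): max(2, 5, 6) = 6
N (Chance): 1/4·13 + 1/4·5 + 1/4·14 + 1/4·3 = 8.75
O (Player 1): max(9, 3, 9) = 9
L (Player 2): min(6, 8.75, 9) = 6
Root (Player 1): max(6.67, 4, 13, 6) = 13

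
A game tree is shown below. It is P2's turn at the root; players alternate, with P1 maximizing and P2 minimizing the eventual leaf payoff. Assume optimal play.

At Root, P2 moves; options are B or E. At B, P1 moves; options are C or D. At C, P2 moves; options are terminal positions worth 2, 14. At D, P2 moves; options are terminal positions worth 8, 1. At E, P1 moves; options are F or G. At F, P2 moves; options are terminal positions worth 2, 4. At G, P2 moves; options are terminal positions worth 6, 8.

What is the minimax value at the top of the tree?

2

C (P2): min(2, 14) = 2
D (P2): min(8, 1) = 1
B (P1): max(2, 1) = 2
F (P2): min(2, 4) = 2
G (P2): min(6, 8) = 6
E (P1): max(2, 6) = 6
Root (P2): min(2, 6) = 2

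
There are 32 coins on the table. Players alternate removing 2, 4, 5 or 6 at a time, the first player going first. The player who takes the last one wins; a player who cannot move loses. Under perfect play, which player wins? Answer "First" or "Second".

Mark each pile size as W (mover wins) or L (mover loses):
i:   0  1  2  3  4  5  6  7  8  9 10 11 12 13 14 15 16 17 18 19 20 21 22 23 24 25 26 27 28 29 30 31 32
     L  L  W  W  W  W  W  W  L  L  W  W  W  W  W  W  L  L  W  W  W  W  W  W  L  L  W  W  W  W  W  W  L
Position 32 is L, so the second player wins.

Second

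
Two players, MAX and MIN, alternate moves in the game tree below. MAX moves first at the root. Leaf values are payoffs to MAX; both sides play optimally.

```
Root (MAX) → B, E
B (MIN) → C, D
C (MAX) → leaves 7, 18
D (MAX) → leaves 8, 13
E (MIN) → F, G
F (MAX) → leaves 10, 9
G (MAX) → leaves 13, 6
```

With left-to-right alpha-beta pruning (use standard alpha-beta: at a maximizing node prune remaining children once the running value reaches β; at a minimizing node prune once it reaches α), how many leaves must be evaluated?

6

C [α=-∞,β=+∞]: v=18
D [α=-∞,β=18]: v=13
B [α=-∞,β=+∞]: v=13
F [α=13,β=+∞]: v=10
E [α=13,β=+∞]: v=10 after child 1 ≤ α → α-cutoff, skip 1
Root [α=-∞,β=+∞]: v=13
Leaves evaluated: 6 of 8.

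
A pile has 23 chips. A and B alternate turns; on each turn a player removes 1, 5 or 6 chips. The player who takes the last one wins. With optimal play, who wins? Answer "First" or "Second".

First

W/L table (W = player to move can force a win):
i:   0  1  2  3  4  5  6  7  8  9 10 11 12 13 14 15 16 17 18 19 20 21 22 23
     L  W  L  W  L  W  W  W  W  W  W  L  W  L  W  L  W  W  W  W  W  W  L  W
Position 23 is W, so the first player wins.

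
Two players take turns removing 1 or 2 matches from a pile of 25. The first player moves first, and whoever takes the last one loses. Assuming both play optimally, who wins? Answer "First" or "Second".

Second

Positions where the player to move wins (W) vs loses (L):
i:   0  1  2  3  4  5  6  7  8  9 10 11 12 13 14 15 16 17 18 19 20 21 22 23 24 25
     W  L  W  W  L  W  W  L  W  W  L  W  W  L  W  W  L  W  W  L  W  W  L  W  W  L
Position 25 is L, so the second player wins.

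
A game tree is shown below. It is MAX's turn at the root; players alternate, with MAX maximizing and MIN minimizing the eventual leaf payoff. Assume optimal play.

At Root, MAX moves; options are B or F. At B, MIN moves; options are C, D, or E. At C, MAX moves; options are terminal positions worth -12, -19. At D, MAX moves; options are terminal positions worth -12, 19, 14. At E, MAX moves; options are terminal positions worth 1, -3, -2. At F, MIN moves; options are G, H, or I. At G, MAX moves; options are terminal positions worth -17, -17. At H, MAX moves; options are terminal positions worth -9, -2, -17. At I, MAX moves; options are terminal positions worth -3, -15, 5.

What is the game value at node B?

-12

C: max(-12, -19) = -12
D: max(-12, 19, 14) = 19
E: max(1, -3, -2) = 1
B: min(-12, 19, 1) = -12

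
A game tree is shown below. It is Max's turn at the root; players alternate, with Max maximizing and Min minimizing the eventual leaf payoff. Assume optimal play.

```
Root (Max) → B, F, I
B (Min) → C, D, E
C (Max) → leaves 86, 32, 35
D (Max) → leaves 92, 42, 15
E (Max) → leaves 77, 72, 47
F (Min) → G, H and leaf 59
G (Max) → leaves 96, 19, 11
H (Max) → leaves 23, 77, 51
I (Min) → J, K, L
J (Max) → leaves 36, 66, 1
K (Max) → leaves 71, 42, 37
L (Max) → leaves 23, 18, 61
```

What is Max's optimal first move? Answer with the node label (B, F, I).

C (Max): max(86, 32, 35) = 86
D (Max): max(92, 42, 15) = 92
E (Max): max(77, 72, 47) = 77
B (Min): min(86, 92, 77) = 77
G (Max): max(96, 19, 11) = 96
H (Max): max(23, 77, 51) = 77
F (Min): min(96, 77, 59) = 59
J (Max): max(36, 66, 1) = 66
K (Max): max(71, 42, 37) = 71
L (Max): max(23, 18, 61) = 61
I (Min): min(66, 71, 61) = 61
Root (Max): max(77, 59, 61) = 77
Max picks the child with the highest value: B (value 77).

B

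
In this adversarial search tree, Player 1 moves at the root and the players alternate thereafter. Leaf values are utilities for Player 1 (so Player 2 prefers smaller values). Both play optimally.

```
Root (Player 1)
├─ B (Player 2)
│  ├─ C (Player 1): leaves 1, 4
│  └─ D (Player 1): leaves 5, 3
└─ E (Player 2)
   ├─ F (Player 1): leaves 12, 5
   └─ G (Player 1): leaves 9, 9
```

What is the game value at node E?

F: max(12, 5) = 12
G: max(9, 9) = 9
E: min(12, 9) = 9

9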